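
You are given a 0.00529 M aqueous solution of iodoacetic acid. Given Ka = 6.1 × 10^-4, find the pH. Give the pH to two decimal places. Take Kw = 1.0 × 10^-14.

ICH2COOH ⇌ ICH2COO- + H+
Let x = [H+] at equilibrium. Ka = x²/(0.00529 − x).
Here C₀/Ka ≈ 8.67, so the small-x approximation fails. Use the quadratic:
x = (−Ka + √(Ka² + 4·Ka·C₀))/2 = 1.52 × 10^-3 M
pH = −log(1.52 × 10^-3) = 2.82

pH = 2.82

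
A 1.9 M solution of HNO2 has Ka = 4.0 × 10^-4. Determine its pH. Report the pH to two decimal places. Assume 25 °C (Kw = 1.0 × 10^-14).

HNO2 ⇌ NO2- + H+
From the ICE table, Ka = [H+]²/(1.9 − [H+]) = 4.0 × 10^-4.
Assume [H+] ≪ 1.9: [H+] ≈ √(4.0 × 10^-4 × 1.9) = 2.76 × 10^-2 M
Check: 1.5% ionized — well under 5%, approximation valid.
pH = −log(2.76 × 10^-2) = 1.56

pH = 1.56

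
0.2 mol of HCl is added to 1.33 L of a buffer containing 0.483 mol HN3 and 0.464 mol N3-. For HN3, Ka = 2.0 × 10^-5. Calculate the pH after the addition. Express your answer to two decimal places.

After neutralization: n(HN3) = 0.683 mol, n(N3-) = 0.264 mol.
pKa = −log(2.0 × 10^-5) = 4.699
Henderson–Hasselbalch with mole ratio 0.264/0.683: pH = 4.699 + (-0.413)

pH = 4.29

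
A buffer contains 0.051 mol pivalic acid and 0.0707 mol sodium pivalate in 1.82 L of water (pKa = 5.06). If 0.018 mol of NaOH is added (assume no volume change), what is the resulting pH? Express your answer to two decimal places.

pH = 5.49

After neutralization: n((CH3)3CCOOH) = 0.033 mol, n((CH3)3CCOO-) = 0.0887 mol.
Henderson–Hasselbalch with mole ratio 0.0887/0.033: pH = 5.06 + (+0.429)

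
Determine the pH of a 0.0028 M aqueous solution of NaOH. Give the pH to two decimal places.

NaOH is a strong base; [OH-] = 0.0028 M.
pOH = -log(0.0028) = 2.55
pH = 14.00 - 2.55 = 11.45

pH = 11.45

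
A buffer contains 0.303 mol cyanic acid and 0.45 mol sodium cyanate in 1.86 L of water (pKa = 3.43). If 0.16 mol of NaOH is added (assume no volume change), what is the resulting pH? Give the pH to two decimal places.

OH- converts HOCN to OCN-: HOCN → 0.143 mol, OCN- → 0.61 mol.
pH = pKa + log(n_OCN-/n_HOCN) = 3.43 + log(0.61/0.143) = 3.43 + (+0.630)

pH = 4.06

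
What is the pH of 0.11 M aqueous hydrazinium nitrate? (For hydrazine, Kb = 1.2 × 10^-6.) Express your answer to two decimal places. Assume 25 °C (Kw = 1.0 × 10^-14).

pH = 4.52

N2H5+ is the conjugate acid of the weak base N2H4.
Ka = Kw/Kb = 1.0×10^-14 / 1.2 × 10^-6 = 8.33 × 10^-9
Let x = [H+] at equilibrium. Ka = x²/(0.11 − x).
Neglecting x in the denominator: x = √(8.33 × 10^-9 × 0.11) = 3.03 × 10^-5 M
(x/C₀ = 0.028% < 5%, so the approximation holds.)
pH = −log[H+] = −log(3.03 × 10^-5) = 4.52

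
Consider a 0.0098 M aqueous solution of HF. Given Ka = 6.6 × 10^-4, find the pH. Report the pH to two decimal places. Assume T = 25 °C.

pH = 2.65

HF ⇌ F- + H+
Ka = x²/(0.0098 − x) = 6.6 × 10^-4
x is not negligible relative to C₀; solve x² + 0.00066·x − 6.47e-06 = 0.
x = (−Ka + √(Ka² + 4·Ka·C₀))/2 = 2.23 × 10^-3 M
pH = −log(2.23 × 10^-3) = 2.65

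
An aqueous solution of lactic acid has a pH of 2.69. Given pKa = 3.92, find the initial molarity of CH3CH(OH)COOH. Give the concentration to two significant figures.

[H+] = 10^(-2.69) = 2.04 × 10^-3 M = x
Ka = 10^(−3.92) = 1.20 × 10^-4
Ka = x²/(C₀ − x) ⇒ C₀ = x + x²/Ka
C₀ = 2.04 × 10^-3 + (2.04 × 10^-3)²/(1.20 × 10^-4) = 3.67 × 10^-2 M

C₀ = 3.7 × 10^-2 M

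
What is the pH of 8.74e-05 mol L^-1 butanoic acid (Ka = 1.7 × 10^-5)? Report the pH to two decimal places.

CH3(CH2)2COOH ⇌ CH3(CH2)2COO- + H+
Ka = [H+]²/(8.74e-05 − [H+]) = 1.7 × 10^-5
[H+] is not negligible relative to C₀; solve [H+]² + 1.7e-05·[H+] − 1.49e-09 = 0.
[H+] = [−1.7e-05 + √(1.7e-05² + 5.94e-09)]/2 = 3.10 × 10^-5 M
pH = −log(3.10 × 10^-5) = 4.51

pH = 4.51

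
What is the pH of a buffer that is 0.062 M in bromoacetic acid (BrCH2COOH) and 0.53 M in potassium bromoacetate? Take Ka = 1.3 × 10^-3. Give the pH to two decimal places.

pH = 3.82

pKa = −log(1.3 × 10^-3) = 2.886
pH = pKa + log([A⁻]/[HA]) = 2.886 + log(0.53/0.062)
pH = 2.886 + (+0.932) = 3.82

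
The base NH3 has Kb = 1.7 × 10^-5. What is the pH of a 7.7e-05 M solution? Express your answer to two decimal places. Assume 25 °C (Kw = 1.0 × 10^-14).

pH = 9.46

NH3 + H2O ⇌ NH4+ + OH-
From the ICE table, Kb = x²/(7.7e-05 − x) = 1.7 × 10^-5.
Here C₀/Kb ≈ 4.53, so the small-x approximation fails. Use the quadratic:
x = [−1.7e-05 + √(1.7e-05² + 5.24e-09)]/2 = 2.87 × 10^-5 M
pOH = 4.54, so pH = 14.00 − pOH = 9.46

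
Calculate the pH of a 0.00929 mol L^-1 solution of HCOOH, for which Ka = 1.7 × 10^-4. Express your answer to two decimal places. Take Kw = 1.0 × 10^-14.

pH = 2.93

HCOOH ⇌ HCOO- + H+
Ka = [H+]²/(0.00929 − [H+]) = 1.7 × 10^-4
The 5% rule fails; solving [H+]² + Ka·[H+] − Ka·C₀ = 0 exactly:
[H+] = (−Ka + √(Ka² + 4·Ka·C₀))/2 = 1.17 × 10^-3 M
pH = −log(1.17 × 10^-3) = 2.93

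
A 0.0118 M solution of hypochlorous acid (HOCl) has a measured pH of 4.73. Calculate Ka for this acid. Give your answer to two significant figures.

Ka = 2.9 × 10^-8

[H+] = 10^(-4.73) = 1.86 × 10^-5 M
At equilibrium [HA] = 0.0118 − 1.86 × 10^-5 = 1.18 × 10^-2 M
Ka = [H+][A-]/[HA] = (1.86 × 10^-5)² / 1.18 × 10^-2 = 2.9 × 10^-8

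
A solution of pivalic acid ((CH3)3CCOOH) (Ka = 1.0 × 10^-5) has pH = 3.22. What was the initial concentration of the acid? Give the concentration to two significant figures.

C₀ = 3.7 × 10^-2 M

[H+] = 10^(-3.22) = 6.03 × 10^-4 M = x
Ka = x²/(C₀ − x) ⇒ C₀ = x + x²/Ka
C₀ = 6.03 × 10^-4 + (6.03 × 10^-4)²/(1.0 × 10^-5) = 3.70 × 10^-2 M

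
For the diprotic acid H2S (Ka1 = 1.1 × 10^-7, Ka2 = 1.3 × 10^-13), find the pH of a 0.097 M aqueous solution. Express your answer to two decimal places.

pH = 3.99

Ka1 ≫ Ka2, so treat the first dissociation as the only significant source of H+.
Ka1 = x²/(0.097 − x) = 1.1 × 10^-7
x ≈ √(1.1 × 10^-7 × 0.097) = 1.03 × 10^-4 M
pH = −log(1.03 × 10^-4) = 3.99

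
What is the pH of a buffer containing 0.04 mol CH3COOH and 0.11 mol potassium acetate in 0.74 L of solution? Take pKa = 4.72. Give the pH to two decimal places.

pH = 5.16

Henderson–Hasselbalch: pH = pKa + log([CH3COO-]/[CH3COOH]) = 4.72 + log(0.11/0.04)
pH = 4.72 + (+0.439) = 5.16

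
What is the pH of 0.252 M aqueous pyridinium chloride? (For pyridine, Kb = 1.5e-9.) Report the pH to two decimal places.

pH = 2.89

C5H5NH+ is the conjugate acid of the weak base C5H5N.
Ka = Kw/Kb = 1.0×10^-14 / 1.5 × 10^-9 = 6.67 × 10^-6
Ka = [H+]²/(0.252 − [H+]) = 6.67 × 10^-6
Assume [H+] ≪ 0.252: [H+] ≈ √(6.67 × 10^-6 × 0.252) = 1.30 × 10^-3 M
pH = −log(1.30 × 10^-3) = 2.89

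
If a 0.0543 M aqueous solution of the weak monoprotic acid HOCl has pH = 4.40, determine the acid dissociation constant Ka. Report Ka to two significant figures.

[H+] = 10^(-4.40) = 3.98 × 10^-5 M
At equilibrium [HA] = 0.0543 − 3.98 × 10^-5 = 5.43 × 10^-2 M
Ka = [H+][A-]/[HA] = (3.98 × 10^-5)² / 5.43 × 10^-2 = 2.9 × 10^-8

Ka = 2.9 × 10^-8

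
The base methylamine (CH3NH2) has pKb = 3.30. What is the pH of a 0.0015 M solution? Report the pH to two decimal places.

CH3NH2 + H2O ⇌ CH3NH3+ + OH-
Kb = 10^(−3.30) = 5.01 × 10^-4
Let x = [OH-] at equilibrium. Kb = x²/(0.0015 − x).
x is not negligible relative to C₀; solve x² + 0.000501·x − 7.52e-07 = 0.
x = [−0.000501 + √(0.000501² + 3.01e-06)]/2 = 6.52 × 10^-4 M
pOH = 3.19, so pH = 14.00 − pOH = 10.81

pH = 10.81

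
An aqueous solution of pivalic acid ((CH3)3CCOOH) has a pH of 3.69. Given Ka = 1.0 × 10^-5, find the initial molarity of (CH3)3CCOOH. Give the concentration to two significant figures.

[H+] = 10^(-3.69) = 2.04 × 10^-4 M = x
Ka = x²/(C₀ − x) ⇒ C₀ = x + x²/Ka
C₀ = 2.04 × 10^-4 + (2.04 × 10^-4)²/(1.0 × 10^-5) = 4.37 × 10^-3 M

C₀ = 4.4 × 10^-3 M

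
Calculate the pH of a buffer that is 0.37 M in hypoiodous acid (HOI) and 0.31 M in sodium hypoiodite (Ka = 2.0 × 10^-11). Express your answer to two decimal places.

pKa = −log(2.0 × 10^-11) = 10.699
Henderson–Hasselbalch: pH = pKa + log([OI-]/[HOI]) = 10.699 + log(0.31/0.37)
pH = 10.699 + (-0.077) = 10.62

pH = 10.62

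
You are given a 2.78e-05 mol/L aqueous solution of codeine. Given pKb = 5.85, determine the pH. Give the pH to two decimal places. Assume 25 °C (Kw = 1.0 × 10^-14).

C18H21NO3 + H2O ⇌ C18H22NO3+ + OH-
Kb = 10^(−5.85) = 1.41 × 10^-6
From the ICE table, Kb = [OH-]²/(2.78e-05 − [OH-]) = 1.41 × 10^-6.
The 5% rule fails; solving [OH-]² + Kb·[OH-] − Kb·C₀ = 0 exactly:
[OH-] = [−1.41e-06 + √(1.41e-06² + 1.57e-10)]/2 = 5.60 × 10^-6 M
pOH = 5.25, so pH = 14.00 − pOH = 8.75

pH = 8.75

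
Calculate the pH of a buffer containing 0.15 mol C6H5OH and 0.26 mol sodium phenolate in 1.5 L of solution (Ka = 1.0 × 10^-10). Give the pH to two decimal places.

pKa = −log(1.0 × 10^-10) = 10.000
pH = pKa + log([A⁻]/[HA]) = 10.000 + log(0.26/0.15)
pH = 10.000 + (+0.239) = 10.24

pH = 10.24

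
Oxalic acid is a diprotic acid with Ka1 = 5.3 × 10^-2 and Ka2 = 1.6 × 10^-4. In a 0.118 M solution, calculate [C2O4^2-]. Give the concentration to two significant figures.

1.6 × 10^-4 M

First ionization gives [H+] ≈ [HC2O4-] = 5.69 × 10^-2 M.
Second step: Ka2 = [H+][C2O4^2-]/[HC2O4-] ≈ [C2O4^2-] (since [H+] ≈ [HC2O4-]).
So [C2O4^2-] ≈ Ka2.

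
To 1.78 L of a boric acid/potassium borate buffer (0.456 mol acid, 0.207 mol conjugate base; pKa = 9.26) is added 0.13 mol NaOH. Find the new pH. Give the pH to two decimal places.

pH = 9.27

OH- converts B(OH)3 to B(OH)4-: B(OH)3 → 0.326 mol, B(OH)4- → 0.337 mol.
pH = pKa + log([A⁻]/[HA]) = 9.26 + log(0.337/0.326) = 9.26 +0.014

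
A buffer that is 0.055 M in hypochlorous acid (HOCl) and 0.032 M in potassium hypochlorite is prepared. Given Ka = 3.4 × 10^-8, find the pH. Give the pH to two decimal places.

pH = 7.23

pKa = −log(3.4 × 10^-8) = 7.469
pH = pKa + log([A⁻]/[HA]) = 7.469 + log(0.032/0.055)
pH = 7.469 + (-0.235) = 7.23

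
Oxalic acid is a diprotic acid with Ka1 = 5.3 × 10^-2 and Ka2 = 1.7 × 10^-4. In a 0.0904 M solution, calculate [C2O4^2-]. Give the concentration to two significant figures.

1.7 × 10^-4 M

First ionization gives [H+] ≈ [HC2O4-] = 4.76 × 10^-2 M.
Second step: Ka2 = [H+][C2O4^2-]/[HC2O4-] ≈ [C2O4^2-] (since [H+] ≈ [HC2O4-]).
So [C2O4^2-] ≈ Ka2.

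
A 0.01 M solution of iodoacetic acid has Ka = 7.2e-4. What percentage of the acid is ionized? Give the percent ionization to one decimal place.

23.5%

ICH2COOH ⇌ ICH2COO- + H+; let x = [H+] at equilibrium.
Solve x² + 0.00072x − 7.2e-06 = 0 → x = 2.35 × 10^-3 M
Fraction ionized = 2.35 × 10^-3 / 0.01 = 0.2350 → 23.5%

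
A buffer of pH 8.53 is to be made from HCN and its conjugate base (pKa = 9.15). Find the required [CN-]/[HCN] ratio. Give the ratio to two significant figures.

ratio = 0.24

pH = pKa + log(r) ⇒ log(r) = 8.53 − 9.15 = -0.62
r = [CN-]/[HCN] = 10^(-0.62) = 0.24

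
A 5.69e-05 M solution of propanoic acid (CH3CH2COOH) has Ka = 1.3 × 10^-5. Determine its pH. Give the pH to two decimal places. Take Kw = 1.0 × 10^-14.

pH = 4.67

CH3CH2COOH ⇌ CH3CH2COO- + H+
Ka = [H+]²/(5.69e-05 − [H+]) = 1.3 × 10^-5
The 5% rule fails; solving [H+]² + Ka·[H+] − Ka·C₀ = 0 exactly:
[H+] = (−Ka + √(Ka² + 4·Ka·C₀))/2 = 2.15 × 10^-5 M
pH = −log[H+] = −log(2.15 × 10^-5) = 4.67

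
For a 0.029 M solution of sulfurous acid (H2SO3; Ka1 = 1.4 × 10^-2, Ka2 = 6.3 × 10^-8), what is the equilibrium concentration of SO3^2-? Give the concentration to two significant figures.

6.3 × 10^-8 M

First ionization gives [H+] ≈ [HSO3-] = 1.43 × 10^-2 M.
Second step: Ka2 = [H+][SO3^2-]/[HSO3-] ≈ [SO3^2-] (since [H+] ≈ [HSO3-]).
So [SO3^2-] ≈ Ka2.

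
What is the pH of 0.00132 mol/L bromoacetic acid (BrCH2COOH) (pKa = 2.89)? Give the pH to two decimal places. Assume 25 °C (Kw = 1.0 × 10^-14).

pH = 3.09

BrCH2COOH ⇌ BrCH2COO- + H+
Ka = 10^(−2.89) = 1.29 × 10^-3
From the ICE table, Ka = [H+]²/(0.00132 − [H+]) = 1.29 × 10^-3.
Here C₀/Ka ≈ 1.02, so the small-[H+] approximation fails. Use the quadratic:
[H+] = (−Ka + √(Ka² + 4·Ka·C₀))/2 = 8.11 × 10^-4 M
pH = −log[H+] = −log(8.11 × 10^-4) = 3.09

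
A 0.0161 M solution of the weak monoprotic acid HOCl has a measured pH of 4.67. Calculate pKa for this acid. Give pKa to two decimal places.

pKa = 7.55

[H+] = 10^(-4.67) = 2.14 × 10^-5 M
At equilibrium [HA] = 0.0161 − 2.14 × 10^-5 = 1.61 × 10^-2 M
Ka = [H+][A-]/[HA] = (2.14 × 10^-5)² / 1.61 × 10^-2 = 2.84 × 10^-8
pKa = -log(2.84 × 10^-8) = 7.55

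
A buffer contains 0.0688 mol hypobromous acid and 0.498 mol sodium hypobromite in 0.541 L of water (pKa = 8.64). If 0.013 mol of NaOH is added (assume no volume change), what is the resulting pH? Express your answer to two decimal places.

After neutralization: n(HOBr) = 0.0558 mol, n(OBr-) = 0.511 mol.
Henderson–Hasselbalch with mole ratio 0.511/0.0558: pH = 8.64 + (+0.962)

pH = 9.60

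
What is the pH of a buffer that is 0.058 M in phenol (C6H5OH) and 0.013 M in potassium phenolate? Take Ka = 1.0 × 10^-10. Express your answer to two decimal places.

pH = 9.35

pKa = −log(1.0 × 10^-10) = 10.000
Using pH = pKa + log([base]/[acid]) with [base]/[acid] = 0.013/0.058:
pH = 10.000 + (-0.649) = 9.35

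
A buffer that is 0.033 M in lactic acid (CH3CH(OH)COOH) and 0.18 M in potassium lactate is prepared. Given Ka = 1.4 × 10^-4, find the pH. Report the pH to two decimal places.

pH = 4.59

pKa = −log(1.4 × 10^-4) = 3.854
pH = pKa + log([A⁻]/[HA]) = 3.854 + log(0.18/0.033)
pH = 3.854 + (+0.737) = 4.59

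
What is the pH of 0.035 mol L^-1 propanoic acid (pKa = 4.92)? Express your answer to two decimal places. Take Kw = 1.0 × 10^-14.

CH3CH2COOH ⇌ CH3CH2COO- + H+
Ka = 10^(−4.92) = 1.20 × 10^-5
From the ICE table, Ka = x²/(0.035 − x) = 1.20 × 10^-5.
Assume x ≪ 0.035: x ≈ √(1.20 × 10^-5 × 0.035) = 6.48 × 10^-4 M
pH = −log[H+] = −log(6.48 × 10^-4) = 3.19

pH = 3.19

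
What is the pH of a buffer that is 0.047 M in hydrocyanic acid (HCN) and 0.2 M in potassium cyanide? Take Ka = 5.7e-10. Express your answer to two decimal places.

pH = 9.87

pKa = −log(5.7 × 10^-10) = 9.244
pH = pKa + log([A⁻]/[HA]) = 9.244 + log(0.2/0.047)
pH = 9.244 + (+0.629) = 9.87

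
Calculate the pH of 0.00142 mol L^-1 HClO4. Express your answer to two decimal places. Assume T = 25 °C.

HClO4 is a strong acid and dissociates completely, so [H+] = 0.00142 M.
pH = -log(0.00142) = 2.85

pH = 2.85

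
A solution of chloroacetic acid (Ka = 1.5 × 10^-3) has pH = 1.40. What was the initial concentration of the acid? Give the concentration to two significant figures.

C₀ = 1.1 M

[H+] = 10^(-1.40) = 3.98 × 10^-2 M = x
Ka = x²/(C₀ − x) ⇒ C₀ = x + x²/Ka
C₀ = 3.98 × 10^-2 + (3.98 × 10^-2)²/(1.5 × 10^-3) = 1.10 M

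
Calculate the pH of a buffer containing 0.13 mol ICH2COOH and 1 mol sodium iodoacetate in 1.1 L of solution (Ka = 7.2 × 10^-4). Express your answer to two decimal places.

pH = 4.03

pKa = −log(7.2 × 10^-4) = 3.143
Henderson–Hasselbalch: pH = pKa + log([ICH2COO-]/[ICH2COOH]) = 3.143 + log(1/0.13)
pH = 3.143 + (+0.886) = 4.03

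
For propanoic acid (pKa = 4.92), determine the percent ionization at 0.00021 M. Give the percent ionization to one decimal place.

CH3CH2COOH ⇌ CH3CH2COO- + H+; let x = [H+] at equilibrium.
Ka = 10^(−4.92) = 1.20 × 10^-5
Solve x² + 1.2e-05x − 2.52e-09 = 0 → x = 4.46 × 10^-5 M
Fraction ionized = 4.46 × 10^-5 / 0.00021 = 0.2124 → 21.2%

21.2%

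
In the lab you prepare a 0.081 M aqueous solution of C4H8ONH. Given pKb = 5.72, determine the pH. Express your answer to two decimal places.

pH = 10.59

C4H8ONH + H2O ⇌ C4H8ONH2+ + OH-
Kb = 10^(−5.72) = 1.91 × 10^-6
Let x = [OH-] at equilibrium. Kb = x²/(0.081 − x).
Neglecting x in the denominator: x = √(1.91 × 10^-6 × 0.081) = 3.93 × 10^-4 M
(x/C₀ = 0.49% < 5%, so the approximation holds.)
pOH = −log(3.93 × 10^-4) = 3.41; pH = 14.00 − 3.41 = 10.59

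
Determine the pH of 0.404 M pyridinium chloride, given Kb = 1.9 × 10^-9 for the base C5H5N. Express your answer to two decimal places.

C5H5NH+ is the conjugate acid of the weak base C5H5N.
Ka = Kw/Kb = 1.0×10^-14 / 1.9 × 10^-9 = 5.26 × 10^-6
Let x = [H+] at equilibrium. Ka = x²/(0.404 − x).
Neglecting x in the denominator: x = √(5.26 × 10^-6 × 0.404) = 1.46 × 10^-3 M
(x/C₀ = 0.36% < 5%, so the approximation holds.)
pH = −log[H+] = −log(1.46 × 10^-3) = 2.84

pH = 2.84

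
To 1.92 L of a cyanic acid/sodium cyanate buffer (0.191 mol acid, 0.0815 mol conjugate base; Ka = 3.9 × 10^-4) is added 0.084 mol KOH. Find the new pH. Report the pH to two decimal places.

After neutralization: n(HOCN) = 0.107 mol, n(OCN-) = 0.166 mol.
pKa = −log(3.9 × 10^-4) = 3.409
Henderson–Hasselbalch with mole ratio 0.166/0.107: pH = 3.409 + (+0.191)

pH = 3.60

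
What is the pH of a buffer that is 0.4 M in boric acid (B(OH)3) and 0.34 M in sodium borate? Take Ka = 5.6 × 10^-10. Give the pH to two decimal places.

pKa = −log(5.6 × 10^-10) = 9.252
Using pH = pKa + log([base]/[acid]) with [base]/[acid] = 0.34/0.4:
pH = 9.252 + (-0.071) = 9.18

pH = 9.18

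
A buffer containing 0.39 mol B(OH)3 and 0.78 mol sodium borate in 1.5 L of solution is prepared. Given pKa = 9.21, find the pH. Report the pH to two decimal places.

pH = 9.51

pH = pKa + log([A⁻]/[HA]) = 9.21 + log(0.78/0.39)
pH = 9.21 + (+0.301) = 9.51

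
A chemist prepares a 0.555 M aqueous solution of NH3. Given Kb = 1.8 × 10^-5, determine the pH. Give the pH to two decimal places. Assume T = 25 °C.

NH3 + H2O ⇌ NH4+ + OH-
Let x = [OH-] at equilibrium. Kb = x²/(0.555 − x).
Since Kb ≪ C₀, x ≈ √(Kb·C₀) = 3.16 × 10^-3 M.
Check: 0.57% ionized — well under 5%, approximation valid.
pOH = 2.50, so pH = 14.00 − pOH = 11.50

pH = 11.50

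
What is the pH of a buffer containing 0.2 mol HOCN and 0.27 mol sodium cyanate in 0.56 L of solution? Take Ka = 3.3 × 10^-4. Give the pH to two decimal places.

pH = 3.61

pKa = −log(3.3 × 10^-4) = 3.481
pH = pKa + log([A⁻]/[HA]) = 3.481 + log(0.27/0.2)
pH = 3.481 + (+0.130) = 3.61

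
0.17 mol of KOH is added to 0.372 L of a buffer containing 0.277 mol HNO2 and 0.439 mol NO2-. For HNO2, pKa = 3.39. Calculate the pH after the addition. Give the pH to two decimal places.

OH- converts HNO2 to NO2-: HNO2 → 0.107 mol, NO2- → 0.609 mol.
pH = pKa + log(n_NO2-/n_HNO2) = 3.39 + log(0.609/0.107) = 3.39 + (+0.755)

pH = 4.15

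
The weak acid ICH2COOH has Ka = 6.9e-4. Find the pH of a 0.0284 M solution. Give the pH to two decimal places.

pH = 2.39

ICH2COOH ⇌ ICH2COO- + H+
Let x = [H+] at equilibrium. Ka = x²/(0.0284 − x).
The 5% rule fails; solving x² + Ka·x − Ka·C₀ = 0 exactly:
x = [−0.00069 + √(0.00069² + 7.84e-05)]/2 = 4.10 × 10^-3 M
pH = −log[H+] = −log(4.10 × 10^-3) = 2.39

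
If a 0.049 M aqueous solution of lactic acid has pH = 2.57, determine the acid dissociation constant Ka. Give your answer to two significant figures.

[H+] = 10^(-2.57) = 2.69 × 10^-3 M
At equilibrium [HA] = 0.049 − 2.69 × 10^-3 = 4.63 × 10^-2 M
Ka = [H+][A-]/[HA] = (2.69 × 10^-3)² / 4.63 × 10^-2 = 1.6 × 10^-4

Ka = 1.6 × 10^-4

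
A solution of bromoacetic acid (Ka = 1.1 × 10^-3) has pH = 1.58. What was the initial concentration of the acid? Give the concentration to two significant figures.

C₀ = 6.6 × 10^-1 M

[H+] = 10^(-1.58) = 2.63 × 10^-2 M = x
Ka = x²/(C₀ − x) ⇒ C₀ = x + x²/Ka
C₀ = 2.63 × 10^-2 + (2.63 × 10^-2)²/(1.1 × 10^-3) = 6.55 × 10^-1 M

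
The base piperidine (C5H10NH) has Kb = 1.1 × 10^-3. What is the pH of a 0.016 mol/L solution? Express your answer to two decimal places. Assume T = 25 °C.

C5H10NH + H2O ⇌ C5H10NH2+ + OH-
Let x = [OH-] at equilibrium. Kb = x²/(0.016 − x).
x is not negligible relative to C₀; solve x² + 0.0011·x − 1.76e-05 = 0.
x = [−0.0011 + √(0.0011² + 7.04e-05)]/2 = 3.68 × 10^-3 M
pOH = 2.43, so pH = 14.00 − pOH = 11.57

pH = 11.57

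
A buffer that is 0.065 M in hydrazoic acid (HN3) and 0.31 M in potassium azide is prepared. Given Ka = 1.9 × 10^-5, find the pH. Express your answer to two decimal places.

pH = 5.40

pKa = −log(1.9 × 10^-5) = 4.721
pH = pKa + log([A⁻]/[HA]) = 4.721 + log(0.31/0.065)
pH = 4.721 + (+0.678) = 5.40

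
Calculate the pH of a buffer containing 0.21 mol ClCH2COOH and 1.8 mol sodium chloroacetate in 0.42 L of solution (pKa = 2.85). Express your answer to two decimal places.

pH = 3.78

Henderson–Hasselbalch: pH = pKa + log([ClCH2COO-]/[ClCH2COOH]) = 2.85 + log(1.8/0.21)
pH = 2.85 + (+0.933) = 3.78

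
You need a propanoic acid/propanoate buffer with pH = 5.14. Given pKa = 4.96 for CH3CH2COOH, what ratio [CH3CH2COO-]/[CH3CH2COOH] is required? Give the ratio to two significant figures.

pH = pKa + log(r) ⇒ log(r) = 5.14 − 4.96 = +0.18
r = [CH3CH2COO-]/[CH3CH2COOH] = 10^(+0.18) = 1.51

ratio = 1.5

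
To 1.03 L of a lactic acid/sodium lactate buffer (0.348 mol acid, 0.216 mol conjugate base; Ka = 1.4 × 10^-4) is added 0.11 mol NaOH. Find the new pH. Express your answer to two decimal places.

pH = 3.99

After neutralization: n(CH3CH(OH)COOH) = 0.238 mol, n(CH3CH(OH)COO-) = 0.326 mol.
pKa = −log(1.4 × 10^-4) = 3.854
pH = pKa + log(n_CH3CH(OH)COO-/n_CH3CH(OH)COOH) = 3.854 + log(0.326/0.238) = 3.854 + (+0.137)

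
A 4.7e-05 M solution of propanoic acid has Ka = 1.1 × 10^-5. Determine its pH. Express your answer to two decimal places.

pH = 4.75

CH3CH2COOH ⇌ CH3CH2COO- + H+
Ka = [H+]²/(4.7e-05 − [H+]) = 1.1 × 10^-5
[H+] is not negligible relative to C₀; solve [H+]² + 1.1e-05·[H+] − 5.17e-10 = 0.
[H+] = [−1.1e-05 + √(1.1e-05² + 2.07e-09)]/2 = 1.79 × 10^-5 M
pH = −log(1.79 × 10^-5) = 4.75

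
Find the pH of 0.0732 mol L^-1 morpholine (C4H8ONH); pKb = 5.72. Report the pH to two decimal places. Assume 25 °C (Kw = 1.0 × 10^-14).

pH = 10.57

C4H8ONH + H2O ⇌ C4H8ONH2+ + OH-
Kb = 10^(−5.72) = 1.91 × 10^-6
From the ICE table, Kb = [OH-]²/(0.0732 − [OH-]) = 1.91 × 10^-6.
Assume [OH-] ≪ 0.0732: [OH-] ≈ √(1.91 × 10^-6 × 0.0732) = 3.74 × 10^-4 M
pOH = 3.43, so pH = 14.00 − pOH = 10.57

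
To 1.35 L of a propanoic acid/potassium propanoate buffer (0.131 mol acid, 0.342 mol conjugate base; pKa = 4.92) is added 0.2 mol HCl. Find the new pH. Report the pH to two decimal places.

After neutralization: n(CH3CH2COOH) = 0.331 mol, n(CH3CH2COO-) = 0.142 mol.
pH = pKa + log(n_CH3CH2COO-/n_CH3CH2COOH) = 4.92 + log(0.142/0.331) = 4.92 + (-0.368)

pH = 4.55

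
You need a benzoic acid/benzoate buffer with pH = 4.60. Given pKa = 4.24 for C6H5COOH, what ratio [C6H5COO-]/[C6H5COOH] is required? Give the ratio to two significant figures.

pH = pKa + log(r) ⇒ log(r) = 4.60 − 4.24 = +0.36
r = [C6H5COO-]/[C6H5COOH] = 10^(+0.36) = 2.29

ratio = 2.3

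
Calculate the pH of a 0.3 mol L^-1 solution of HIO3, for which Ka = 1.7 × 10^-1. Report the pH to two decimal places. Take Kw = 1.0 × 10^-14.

HIO3 ⇌ IO3- + H+
Ka = [H+]²/(0.3 − [H+]) = 1.7 × 10^-1
The 5% rule fails; solving [H+]² + Ka·[H+] − Ka·C₀ = 0 exactly:
[H+] = (−Ka + √(Ka² + 4·Ka·C₀))/2 = 1.56 × 10^-1 M
pH = −log(1.56 × 10^-1) = 0.81

pH = 0.81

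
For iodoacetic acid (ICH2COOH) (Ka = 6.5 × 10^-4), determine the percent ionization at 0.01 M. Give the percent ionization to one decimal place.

ICH2COOH ⇌ ICH2COO- + H+; let x = [H+] at equilibrium.
Solve x² + 0.00065x − 6.5e-06 = 0 → x = 2.25 × 10^-3 M
Fraction ionized = 2.25 × 10^-3 / 0.01 = 0.2250 → 22.5%

22.5%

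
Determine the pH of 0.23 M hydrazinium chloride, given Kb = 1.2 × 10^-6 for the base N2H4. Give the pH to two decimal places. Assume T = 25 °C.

N2H5+ is the conjugate acid of the weak base N2H4.
Ka = Kw/Kb = 1.0×10^-14 / 1.2 × 10^-6 = 8.33 × 10^-9
Ka = [H+]²/(0.23 − [H+]) = 8.33 × 10^-9
Neglecting [H+] in the denominator: [H+] = √(8.33 × 10^-9 × 0.23) = 4.38 × 10^-5 M
pH = −log[H+] = −log(4.38 × 10^-5) = 4.36

pH = 4.36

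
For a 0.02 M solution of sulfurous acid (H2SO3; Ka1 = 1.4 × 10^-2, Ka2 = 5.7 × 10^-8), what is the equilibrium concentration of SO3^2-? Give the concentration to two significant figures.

5.7 × 10^-8 M

First ionization gives [H+] ≈ [HSO3-] = 1.11 × 10^-2 M.
Second step: Ka2 = [H+][SO3^2-]/[HSO3-] ≈ [SO3^2-] (since [H+] ≈ [HSO3-]).
So [SO3^2-] ≈ Ka2.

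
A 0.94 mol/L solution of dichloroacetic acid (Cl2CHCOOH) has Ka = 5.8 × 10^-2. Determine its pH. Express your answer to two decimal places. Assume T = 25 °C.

Cl2CHCOOH ⇌ Cl2CHCOO- + H+
Ka = x²/(0.94 − x) = 5.8 × 10^-2
x is not negligible relative to C₀; solve x² + 0.058·x − 0.0545 = 0.
x = [−0.058 + √(0.058² + 0.218)]/2 = 2.06 × 10^-1 M
pH = −log(2.06 × 10^-1) = 0.69

pH = 0.69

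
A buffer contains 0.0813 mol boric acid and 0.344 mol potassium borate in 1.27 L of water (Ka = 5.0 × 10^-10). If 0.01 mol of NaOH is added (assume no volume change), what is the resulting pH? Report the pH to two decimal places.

OH- converts B(OH)3 to B(OH)4-: B(OH)3 → 0.0713 mol, B(OH)4- → 0.354 mol.
pKa = −log(5.0 × 10^-10) = 9.301
pH = pKa + log(n_B(OH)4-/n_B(OH)3) = 9.301 + log(0.354/0.0713) = 9.301 + (+0.696)

pH = 10.00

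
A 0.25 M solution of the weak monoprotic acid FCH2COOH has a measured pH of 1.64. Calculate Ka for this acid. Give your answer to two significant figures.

Ka = 2.3 × 10^-3

[H+] = 10^(-1.64) = 2.29 × 10^-2 M
At equilibrium [HA] = 0.25 − 2.29 × 10^-2 = 2.27 × 10^-1 M
Ka = [H+][A-]/[HA] = (2.29 × 10^-2)² / 2.27 × 10^-1 = 2.3 × 10^-3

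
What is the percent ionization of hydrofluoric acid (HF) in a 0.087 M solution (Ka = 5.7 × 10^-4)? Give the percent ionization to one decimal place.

7.8%

HF ⇌ F- + H+; let x = [H+] at equilibrium.
Solve x² + 0.00057x − 4.96e-05 = 0 → x = 6.76 × 10^-3 M
Fraction ionized = 6.76 × 10^-3 / 0.087 = 0.0777 → 7.8%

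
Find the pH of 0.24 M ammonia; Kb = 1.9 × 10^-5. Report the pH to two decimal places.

NH3 + H2O ⇌ NH4+ + OH-
Kb = x²/(0.24 − x) = 1.9 × 10^-5
Neglecting x in the denominator: x = √(1.9 × 10^-5 × 0.24) = 2.14 × 10^-3 M
pOH = 2.67, so pH = 14.00 − pOH = 11.33

pH = 11.33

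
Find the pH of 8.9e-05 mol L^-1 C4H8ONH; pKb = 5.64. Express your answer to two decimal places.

C4H8ONH + H2O ⇌ C4H8ONH2+ + OH-
Kb = 10^(−5.64) = 2.29 × 10^-6
From the ICE table, Kb = x²/(8.9e-05 − x) = 2.29 × 10^-6.
The 5% rule fails; solving x² + Kb·x − Kb·C₀ = 0 exactly:
x = [−2.29e-06 + √(2.29e-06² + 8.15e-10)]/2 = 1.32 × 10^-5 M
pOH = 4.88, so pH = 14.00 − pOH = 9.12

pH = 9.12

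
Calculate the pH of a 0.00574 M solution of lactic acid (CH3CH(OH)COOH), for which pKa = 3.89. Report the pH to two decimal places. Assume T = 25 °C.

CH3CH(OH)COOH ⇌ CH3CH(OH)COO- + H+
Ka = 10^(−3.89) = 1.29 × 10^-4
Ka = [H+]²/(0.00574 − [H+]) = 1.29 × 10^-4
The 5% rule fails; solving [H+]² + Ka·[H+] − Ka·C₀ = 0 exactly:
[H+] = [−0.000129 + √(0.000129² + 2.96e-06)]/2 = 7.98 × 10^-4 M
pH = −log(7.98 × 10^-4) = 3.10

pH = 3.10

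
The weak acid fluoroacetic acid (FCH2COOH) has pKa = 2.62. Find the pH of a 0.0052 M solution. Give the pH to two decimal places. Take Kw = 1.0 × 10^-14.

pH = 2.60

FCH2COOH ⇌ FCH2COO- + H+
Ka = 10^(−2.62) = 2.40 × 10^-3
From the ICE table, Ka = [H+]²/(0.0052 − [H+]) = 2.40 × 10^-3.
Here C₀/Ka ≈ 2.17, so the small-[H+] approximation fails. Use the quadratic:
[H+] = (−Ka + √(Ka² + 4·Ka·C₀))/2 = 2.53 × 10^-3 M
pH = −log[H+] = −log(2.53 × 10^-3) = 2.60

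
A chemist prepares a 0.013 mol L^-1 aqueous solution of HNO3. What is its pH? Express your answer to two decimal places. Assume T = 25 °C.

pH = 1.89

HNO3 is a strong acid and dissociates completely, so [H+] = 0.013 M.
pH = -log(0.013) = 1.89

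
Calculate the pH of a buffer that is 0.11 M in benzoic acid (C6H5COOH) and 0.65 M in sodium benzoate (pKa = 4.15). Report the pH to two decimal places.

pH = 4.92

Henderson–Hasselbalch: pH = pKa + log([C6H5COO-]/[C6H5COOH]) = 4.15 + log(0.65/0.11)
pH = 4.15 + (+0.772) = 4.92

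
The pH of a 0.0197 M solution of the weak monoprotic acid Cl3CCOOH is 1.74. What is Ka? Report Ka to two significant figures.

Ka = 2.2 × 10^-1

[H+] = 10^(-1.74) = 1.82 × 10^-2 M
At equilibrium [HA] = 0.0197 − 1.82 × 10^-2 = 1.50 × 10^-3 M
Ka = [H+][A-]/[HA] = (1.82 × 10^-2)² / 1.50 × 10^-3 = 2.2 × 10^-1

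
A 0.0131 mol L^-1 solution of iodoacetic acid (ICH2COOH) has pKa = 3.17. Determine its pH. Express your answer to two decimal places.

pH = 2.58

ICH2COOH ⇌ ICH2COO- + H+
Ka = 10^(−3.17) = 6.76 × 10^-4
From the ICE table, Ka = [H+]²/(0.0131 − [H+]) = 6.76 × 10^-4.
The 5% rule fails; solving [H+]² + Ka·[H+] − Ka·C₀ = 0 exactly:
[H+] = (−Ka + √(Ka² + 4·Ka·C₀))/2 = 2.66 × 10^-3 M
pH = −log[H+] = −log(2.66 × 10^-3) = 2.58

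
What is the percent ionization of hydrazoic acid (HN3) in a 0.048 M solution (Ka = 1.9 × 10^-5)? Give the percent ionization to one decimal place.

2.0%

HN3 ⇌ N3- + H+; let x = [H+] at equilibrium.
x ≈ √(Ka·C₀) = √(1.9 × 10^-5 × 0.048) = 9.55 × 10^-4 M
Fraction ionized = 9.55 × 10^-4 / 0.048 = 0.0199 → 2.0%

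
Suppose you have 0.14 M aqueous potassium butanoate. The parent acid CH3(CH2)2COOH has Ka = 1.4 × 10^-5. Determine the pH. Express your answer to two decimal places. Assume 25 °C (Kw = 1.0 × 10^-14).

CH3(CH2)2COO- is the conjugate base of the weak acid CH3(CH2)2COOH.
Kb = Kw/Ka = 1.0×10^-14 / 1.4 × 10^-5 = 7.14 × 10^-10
From the ICE table, Kb = [OH-]²/(0.14 − [OH-]) = 7.14 × 10^-10.
Since Kb ≪ C₀, [OH-] ≈ √(Kb·C₀) = 1.00 × 10^-5 M.
Check: 0.0071% ionized — well under 5%, approximation valid.
pOH = −log(1.00 × 10^-5) = 5.00; pH = 14.00 − 5.00 = 9.00

pH = 9.00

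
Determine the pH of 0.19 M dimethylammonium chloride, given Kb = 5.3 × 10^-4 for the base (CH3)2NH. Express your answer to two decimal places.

pH = 5.72

(CH3)2NH2+ is the conjugate acid of the weak base (CH3)2NH.
Ka = Kw/Kb = 1.0×10^-14 / 5.3 × 10^-4 = 1.89 × 10^-11
Ka = x²/(0.19 − x) = 1.89 × 10^-11
Assume x ≪ 0.19: x ≈ √(1.89 × 10^-11 × 0.19) = 1.89 × 10^-6 M
(x/C₀ = 0.001% < 5%, so the approximation holds.)
pH = −log(1.89 × 10^-6) = 5.72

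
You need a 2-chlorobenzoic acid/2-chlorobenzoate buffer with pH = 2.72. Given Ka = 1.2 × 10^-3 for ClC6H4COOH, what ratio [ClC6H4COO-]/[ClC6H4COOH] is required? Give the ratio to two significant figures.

pKa = -log(1.2 × 10^-3) = 2.921
pH = pKa + log(r) ⇒ log(r) = 2.72 − 2.921 = -0.201
r = [ClC6H4COO-]/[ClC6H4COOH] = 10^(-0.201) = 0.63

ratio = 0.63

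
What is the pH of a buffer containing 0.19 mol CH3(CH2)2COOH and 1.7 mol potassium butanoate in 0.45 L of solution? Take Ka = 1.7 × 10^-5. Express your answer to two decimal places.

pKa = −log(1.7 × 10^-5) = 4.770
Henderson–Hasselbalch: pH = pKa + log([CH3(CH2)2COO-]/[CH3(CH2)2COOH]) = 4.770 + log(1.7/0.19)
pH = 4.770 + (+0.952) = 5.72

pH = 5.72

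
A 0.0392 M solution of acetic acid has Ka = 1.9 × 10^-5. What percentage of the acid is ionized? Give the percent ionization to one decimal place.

CH3COOH ⇌ CH3COO- + H+; let x = [H+] at equilibrium.
x ≈ √(Ka·C₀) = √(1.9 × 10^-5 × 0.0392) = 8.63 × 10^-4 M
Fraction ionized = 8.63 × 10^-4 / 0.0392 = 0.0220 → 2.2%

2.2%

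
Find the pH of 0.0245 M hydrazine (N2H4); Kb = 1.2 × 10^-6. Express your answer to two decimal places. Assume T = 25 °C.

N2H4 + H2O ⇌ N2H5+ + OH-
Kb = [OH-]²/(0.0245 − [OH-]) = 1.2 × 10^-6
Neglecting [OH-] in the denominator: [OH-] = √(1.2 × 10^-6 × 0.0245) = 1.71 × 10^-4 M
pOH = 3.77, so pH = 14.00 − pOH = 10.23

pH = 10.23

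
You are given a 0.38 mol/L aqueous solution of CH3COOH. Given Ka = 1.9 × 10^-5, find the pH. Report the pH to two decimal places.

CH3COOH ⇌ CH3COO- + H+
Let x = [H+] at equilibrium. Ka = x²/(0.38 − x).
Since Ka ≪ C₀, x ≈ √(Ka·C₀) = 2.69 × 10^-3 M.
Check: 0.71% ionized — well under 5%, approximation valid.
pH = −log(2.69 × 10^-3) = 2.57

pH = 2.57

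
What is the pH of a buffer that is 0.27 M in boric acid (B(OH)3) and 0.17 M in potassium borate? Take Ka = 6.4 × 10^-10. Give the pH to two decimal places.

pH = 8.99

pKa = −log(6.4 × 10^-10) = 9.194
pH = pKa + log([A⁻]/[HA]) = 9.194 + log(0.17/0.27)
pH = 9.194 + (-0.201) = 8.99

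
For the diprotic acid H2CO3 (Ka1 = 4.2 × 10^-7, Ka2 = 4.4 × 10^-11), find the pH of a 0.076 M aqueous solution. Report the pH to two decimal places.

pH = 3.75

Since Ka1 ≫ Ka2, the first ionization dominates [H+].
Ka1 = x²/(0.076 − x) = 4.2 × 10^-7
x ≈ √(4.2 × 10^-7 × 0.076) = 1.79 × 10^-4 M
pH = −log(1.79 × 10^-4) = 3.75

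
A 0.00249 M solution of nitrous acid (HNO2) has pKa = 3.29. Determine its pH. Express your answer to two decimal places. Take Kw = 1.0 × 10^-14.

pH = 3.04

HNO2 ⇌ NO2- + H+
Ka = 10^(−3.29) = 5.13 × 10^-4
From the ICE table, Ka = x²/(0.00249 − x) = 5.13 × 10^-4.
Here C₀/Ka ≈ 4.85, so the small-x approximation fails. Use the quadratic:
x = (−Ka + √(Ka² + 4·Ka·C₀))/2 = 9.02 × 10^-4 M
pH = −log[H+] = −log(9.02 × 10^-4) = 3.04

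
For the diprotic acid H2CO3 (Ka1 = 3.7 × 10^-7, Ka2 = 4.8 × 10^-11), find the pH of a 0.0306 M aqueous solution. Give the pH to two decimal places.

Since Ka1 ≫ Ka2, the first ionization dominates [H+].
Ka1 = x²/(0.0306 − x) = 3.7 × 10^-7
x ≈ √(3.7 × 10^-7 × 0.0306) = 1.06 × 10^-4 M
pH = −log(1.06 × 10^-4) = 3.97

pH = 3.97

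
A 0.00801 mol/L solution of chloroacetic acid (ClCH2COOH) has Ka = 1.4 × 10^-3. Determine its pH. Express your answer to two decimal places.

ClCH2COOH ⇌ ClCH2COO- + H+
Ka = x²/(0.00801 − x) = 1.4 × 10^-3
Here C₀/Ka ≈ 5.72, so the small-x approximation fails. Use the quadratic:
x = [−0.0014 + √(0.0014² + 4.49e-05)]/2 = 2.72 × 10^-3 M
pH = −log[H+] = −log(2.72 × 10^-3) = 2.57

pH = 2.57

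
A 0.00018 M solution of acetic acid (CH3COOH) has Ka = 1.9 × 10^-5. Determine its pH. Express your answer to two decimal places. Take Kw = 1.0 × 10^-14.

pH = 4.30

CH3COOH ⇌ CH3COO- + H+
Ka = x²/(0.00018 − x) = 1.9 × 10^-5
Here C₀/Ka ≈ 9.47, so the small-x approximation fails. Use the quadratic:
x = (−Ka + √(Ka² + 4·Ka·C₀))/2 = 4.97 × 10^-5 M
pH = −log[H+] = −log(4.97 × 10^-5) = 4.30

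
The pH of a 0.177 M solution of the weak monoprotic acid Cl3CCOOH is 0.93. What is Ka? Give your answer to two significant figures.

Ka = 2.3 × 10^-1

[H+] = 10^(-0.93) = 1.17 × 10^-1 M
At equilibrium [HA] = 0.177 − 1.17 × 10^-1 = 6.00 × 10^-2 M
Ka = [H+][A-]/[HA] = (1.17 × 10^-1)² / 6.00 × 10^-2 = 2.3 × 10^-1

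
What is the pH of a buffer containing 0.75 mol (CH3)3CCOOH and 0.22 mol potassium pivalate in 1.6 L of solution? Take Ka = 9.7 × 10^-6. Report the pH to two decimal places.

pKa = −log(9.7 × 10^-6) = 5.013
Henderson–Hasselbalch: pH = pKa + log([(CH3)3CCOO-]/[(CH3)3CCOOH]) = 5.013 + log(0.22/0.75)
pH = 5.013 + (-0.533) = 4.48

pH = 4.48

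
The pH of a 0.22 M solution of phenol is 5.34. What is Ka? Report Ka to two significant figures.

[H+] = 10^(-5.34) = 4.57 × 10^-6 M
At equilibrium [HA] = 0.22 − 4.57 × 10^-6 = 2.20 × 10^-1 M
Ka = [H+][A-]/[HA] = (4.57 × 10^-6)² / 2.20 × 10^-1 = 9.5 × 10^-11

Ka = 9.5 × 10^-11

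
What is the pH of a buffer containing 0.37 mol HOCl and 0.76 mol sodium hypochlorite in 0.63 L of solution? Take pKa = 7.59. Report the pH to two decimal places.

pH = 7.90

Using pH = pKa + log([base]/[acid]) with [base]/[acid] = 0.76/0.37:
pH = 7.59 + (+0.313) = 7.90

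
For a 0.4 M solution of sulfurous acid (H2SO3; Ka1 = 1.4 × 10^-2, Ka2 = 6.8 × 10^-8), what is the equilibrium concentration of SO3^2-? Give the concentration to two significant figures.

First ionization gives [H+] ≈ [HSO3-] = 6.82 × 10^-2 M.
Second step: Ka2 = [H+][SO3^2-]/[HSO3-] ≈ [SO3^2-] (since [H+] ≈ [HSO3-]).
So [SO3^2-] ≈ Ka2.

6.8 × 10^-8 M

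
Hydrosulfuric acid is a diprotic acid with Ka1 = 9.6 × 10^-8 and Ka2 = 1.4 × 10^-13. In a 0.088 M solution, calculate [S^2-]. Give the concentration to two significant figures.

1.4 × 10^-13 M

First ionization gives [H+] ≈ [HS-] = 9.19 × 10^-5 M.
Second step: Ka2 = [H+][S^2-]/[HS-] ≈ [S^2-] (since [H+] ≈ [HS-]).
So [S^2-] ≈ Ka2.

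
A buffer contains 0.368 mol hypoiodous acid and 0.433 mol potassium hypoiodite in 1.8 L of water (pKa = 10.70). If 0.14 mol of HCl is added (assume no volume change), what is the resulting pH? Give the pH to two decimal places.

After neutralization: n(HOI) = 0.508 mol, n(OI-) = 0.293 mol.
Henderson–Hasselbalch with mole ratio 0.293/0.508: pH = 10.70 + (-0.239)

pH = 10.46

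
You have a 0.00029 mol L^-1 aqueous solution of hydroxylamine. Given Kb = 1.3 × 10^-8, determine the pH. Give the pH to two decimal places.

NH2OH + H2O ⇌ NH3OH+ + OH-
Kb = [OH-]²/(0.00029 − [OH-]) = 1.3 × 10^-8
Since Kb ≪ C₀, [OH-] ≈ √(Kb·C₀) = 1.94 × 10^-6 M.
pOH = −log(1.94 × 10^-6) = 5.71; pH = 14.00 − 5.71 = 8.29

pH = 8.29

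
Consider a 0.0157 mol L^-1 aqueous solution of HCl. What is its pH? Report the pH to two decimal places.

pH = 1.80

HCl is a strong acid and dissociates completely, so [H+] = 0.0157 M.
pH = -log(0.0157) = 1.80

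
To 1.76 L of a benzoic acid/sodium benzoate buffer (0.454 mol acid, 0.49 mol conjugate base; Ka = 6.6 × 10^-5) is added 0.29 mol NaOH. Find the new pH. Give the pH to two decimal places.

pH = 4.86

After neutralization: n(C6H5COOH) = 0.164 mol, n(C6H5COO-) = 0.78 mol.
pKa = −log(6.6 × 10^-5) = 4.180
pH = pKa + log([A⁻]/[HA]) = 4.180 + log(0.78/0.164) = 4.180 +0.677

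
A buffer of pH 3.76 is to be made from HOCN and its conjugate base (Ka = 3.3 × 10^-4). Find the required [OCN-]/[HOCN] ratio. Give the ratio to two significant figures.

pKa = -log(3.3 × 10^-4) = 3.481
pH = pKa + log(r) ⇒ log(r) = 3.76 − 3.481 = +0.279
r = [OCN-]/[HOCN] = 10^(+0.279) = 1.9

ratio = 1.9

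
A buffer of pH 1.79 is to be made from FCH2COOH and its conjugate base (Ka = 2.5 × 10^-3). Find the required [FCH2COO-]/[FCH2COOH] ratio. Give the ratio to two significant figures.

pKa = -log(2.5 × 10^-3) = 2.602
pH = pKa + log(r) ⇒ log(r) = 1.79 − 2.602 = -0.812
r = [FCH2COO-]/[FCH2COOH] = 10^(-0.812) = 0.154

ratio = 0.15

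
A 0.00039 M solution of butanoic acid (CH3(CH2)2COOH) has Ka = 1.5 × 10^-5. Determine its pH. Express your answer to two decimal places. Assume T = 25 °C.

pH = 4.16

CH3(CH2)2COOH ⇌ CH3(CH2)2COO- + H+
From the ICE table, Ka = x²/(0.00039 − x) = 1.5 × 10^-5.
The 5% rule fails; solving x² + Ka·x − Ka·C₀ = 0 exactly:
x = (−Ka + √(Ka² + 4·Ka·C₀))/2 = 6.94 × 10^-5 M
pH = −log(6.94 × 10^-5) = 4.16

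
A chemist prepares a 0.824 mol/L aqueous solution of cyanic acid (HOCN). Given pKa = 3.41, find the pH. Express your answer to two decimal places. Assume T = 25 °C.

HOCN ⇌ OCN- + H+
Ka = 10^(−3.41) = 3.89 × 10^-4
Ka = [H+]²/(0.824 − [H+]) = 3.89 × 10^-4
Since Ka ≪ C₀, [H+] ≈ √(Ka·C₀) = 1.79 × 10^-2 M.
pH = −log[H+] = −log(1.79 × 10^-2) = 1.75

pH = 1.75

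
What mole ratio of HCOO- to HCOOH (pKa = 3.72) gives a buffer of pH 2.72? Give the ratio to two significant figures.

ratio = 0.10

pH = pKa + log(r) ⇒ log(r) = 2.72 − 3.72 = -1.00
r = [HCOO-]/[HCOOH] = 10^(-1.00) = 0.1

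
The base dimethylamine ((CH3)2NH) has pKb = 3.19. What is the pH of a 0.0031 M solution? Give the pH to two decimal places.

(CH3)2NH + H2O ⇌ (CH3)2NH2+ + OH-
Kb = 10^(−3.19) = 6.46 × 10^-4
Let x = [OH-] at equilibrium. Kb = x²/(0.0031 − x).
Here C₀/Kb ≈ 4.8, so the small-x approximation fails. Use the quadratic:
x = (−Kb + √(Kb² + 4·Kb·C₀))/2 = 1.13 × 10^-3 M
pOH = −log(1.13 × 10^-3) = 2.95; pH = 14.00 − 2.95 = 11.05

pH = 11.05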